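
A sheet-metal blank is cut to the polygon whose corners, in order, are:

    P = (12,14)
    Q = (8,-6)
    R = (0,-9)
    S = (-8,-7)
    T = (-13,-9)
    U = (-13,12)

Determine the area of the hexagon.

473

Apply the shoelace (surveyor's) formula: 2A = Σ (x_i·y_{i+1} − x_{i+1}·y_i), indices taken mod 6.
Σ = (-184) + (-72) + (-72) + (-19) + (-273) + (-326) = -946
Area = |Σ|/2 = 473.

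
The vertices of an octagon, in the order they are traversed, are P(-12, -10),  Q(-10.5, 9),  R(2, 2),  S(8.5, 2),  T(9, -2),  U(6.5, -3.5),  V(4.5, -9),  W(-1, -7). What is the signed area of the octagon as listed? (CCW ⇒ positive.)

Σ = (-213) + (-39) + (-13) + (-35) + (-18.5) + (-42.75) + (-40.5) + (-74) = -475.75
Signed area = Σ/2 = -237.875 (negative ⇒ clockwise traversal).

-237.875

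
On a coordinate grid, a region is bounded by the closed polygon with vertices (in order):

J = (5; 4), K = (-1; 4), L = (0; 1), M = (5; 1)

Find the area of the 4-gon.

16.5

Apply the surveyor's formula: 2A = Σ (x_i·y_{i+1} − x_{i+1}·y_i), indices taken mod 4.
Σ = (24) + (-1) + (-5) + (15) = 33
Area = |Σ|/2 = 16.5.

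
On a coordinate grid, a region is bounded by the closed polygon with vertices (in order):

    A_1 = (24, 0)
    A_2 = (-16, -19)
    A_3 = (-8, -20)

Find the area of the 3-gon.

A_1→A_2: (24)(-19) − (-16)(0) = -456
A_2→A_3: (-16)(-20) − (-8)(-19) = 168
A_3→A_1: (-8)(0) − (24)(-20) = 480
Σ = 192
Area = |Σ|/2 = 96.

96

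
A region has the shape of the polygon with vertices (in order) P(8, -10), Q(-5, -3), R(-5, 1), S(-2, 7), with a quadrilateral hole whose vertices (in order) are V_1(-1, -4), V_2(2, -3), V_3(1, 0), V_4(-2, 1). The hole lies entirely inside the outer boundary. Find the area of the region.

69.5

Outer boundary:
Apply the shoelace (surveyor's) formula: 2A = Σ (x_i·y_{i+1} − x_{i+1}·y_i), indices taken mod 4.
P→Q: (8)(-3) − (-5)(-10) = -74
Q→R: (-5)(1) − (-5)(-3) = -20
R→S: (-5)(7) − (-2)(1) = -33
S→P: (-2)(-10) − (8)(7) = -36
Σ = -163
Area = |Σ|/2 = 81.5.
Hole:
Apply Gauss's area formula: 2A = Σ (x_i·y_{i+1} − x_{i+1}·y_i), indices taken mod 4.
Σ = (11) + (3) + (1) + (9) = 24
Area = |Σ|/2 = 12.
Net area = 81.5 − 12 = 69.5.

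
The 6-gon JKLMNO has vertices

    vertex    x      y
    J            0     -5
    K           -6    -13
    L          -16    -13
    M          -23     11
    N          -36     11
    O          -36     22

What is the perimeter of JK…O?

|JK| = √((-6)² + (-8)²) = √100 = 10
|KL| = √((-10)² + (0)²) = √100 = 10
|LM| = √((-7)² + (24)²) = √625 = 25
|MN| = √((-13)² + (0)²) = √169 = 13
|NO| = √((0)² + (11)²) = √121 = 11
|OJ| = √((36)² + (-27)²) = √2025 = 45
Perimeter = 10 + 10 + 25 + 13 + 11 + 45 = 114.

114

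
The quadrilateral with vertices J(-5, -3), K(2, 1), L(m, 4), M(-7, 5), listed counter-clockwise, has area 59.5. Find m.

9

The doubled signed area Σ (x_i y_{i+1} − x_{i+1} y_i) is linear in m.
With m=0 it equals 83; the coefficient of m is 4 (from the two edges through L).
So 4·m + 83 = 2·59.5 = 119 ⇒ m = 9.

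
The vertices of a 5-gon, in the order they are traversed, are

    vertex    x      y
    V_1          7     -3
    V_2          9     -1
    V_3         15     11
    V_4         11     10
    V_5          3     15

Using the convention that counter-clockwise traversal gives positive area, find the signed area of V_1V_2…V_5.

Apply the shoelace formula: 2A = Σ (x_i·y_{i+1} − x_{i+1}·y_i), indices taken mod 5.
Σ = (20) + (114) + (29) + (135) + (-114) = 184
Signed area = Σ/2 = 92 (positive ⇒ counter-clockwise traversal).

92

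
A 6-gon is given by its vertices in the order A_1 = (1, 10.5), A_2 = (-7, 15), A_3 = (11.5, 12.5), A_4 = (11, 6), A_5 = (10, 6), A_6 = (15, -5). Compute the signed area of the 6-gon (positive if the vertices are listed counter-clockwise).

Apply the shoelace (surveyor's) formula: 2A = Σ (x_i·y_{i+1} − x_{i+1}·y_i), indices taken mod 6.
Cross-terms: 88.5, -260, -68.5, 6, -140, 162.5  ⇒  Σ = -211.5
Signed area = Σ/2 = -105.75 (negative ⇒ clockwise traversal).

-105.75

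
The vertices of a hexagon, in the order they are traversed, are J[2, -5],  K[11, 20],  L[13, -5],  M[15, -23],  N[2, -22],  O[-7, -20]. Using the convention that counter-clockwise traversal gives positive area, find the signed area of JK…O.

Σ = (95) + (-315) + (-224) + (-284) + (-194) + (75) = -847
Signed area = Σ/2 = -423.5 (negative ⇒ clockwise traversal).

-423.5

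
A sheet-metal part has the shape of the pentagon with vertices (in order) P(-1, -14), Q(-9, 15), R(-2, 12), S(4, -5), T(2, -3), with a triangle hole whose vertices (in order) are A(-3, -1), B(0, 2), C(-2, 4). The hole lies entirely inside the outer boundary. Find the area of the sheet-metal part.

Outer boundary:
Apply the shoelace (surveyor's) formula: 2A = Σ (x_i·y_{i+1} − x_{i+1}·y_i), indices taken mod 5.
Σ = (-141) + (-78) + (-38) + (-2) + (-31) = -290
Area = |Σ|/2 = 145.
Hole:
Σ = (-6) + (4) + (14) = 12
Area = |Σ|/2 = 6.
Net area = 145 − 6 = 139.

139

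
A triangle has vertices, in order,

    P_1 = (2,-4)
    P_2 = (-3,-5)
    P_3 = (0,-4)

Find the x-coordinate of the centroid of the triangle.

-1/3

Apply the shoelace (surveyor's) formula. First the cross-terms c_i = x_i·y_{i+1} − x_{i+1}·y_i:
  -22, 12, 8  ⇒  2A = -2, A = -1.
Then Σ (x_i + x_{i+1})·c_i = 2, so x̄ = 2 / (6·(-1)) = -1/3.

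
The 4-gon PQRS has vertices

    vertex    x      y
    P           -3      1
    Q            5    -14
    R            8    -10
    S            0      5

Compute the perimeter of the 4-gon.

44

|PQ| = √((8)² + (-15)²) = √289 = 17
|QR| = √((3)² + (4)²) = √25 = 5
|RS| = √((-8)² + (15)²) = √289 = 17
|SP| = √((-3)² + (-4)²) = √25 = 5
Perimeter = 17 + 5 + 17 + 5 = 44.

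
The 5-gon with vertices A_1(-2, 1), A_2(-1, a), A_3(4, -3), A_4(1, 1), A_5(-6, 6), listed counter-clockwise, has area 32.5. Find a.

Write out the shoelace sum; only the two edges meeting at A_2 involve a:
2·Area = [((-2)·a − (-1)·1) + ((-1)·(-3) − 4·a)] + 25
       = -6·a + 29 = 65
⇒ a = -6.

-6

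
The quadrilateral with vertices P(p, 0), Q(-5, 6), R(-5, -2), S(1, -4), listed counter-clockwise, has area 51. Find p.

Write out the shoelace sum; only the two edges meeting at P involve p:
2·Area = [(1·0 − p·(-4)) + (p·6 − (-5)·0)] + 62
       = 10·p + 62 = 102
⇒ p = 4.

4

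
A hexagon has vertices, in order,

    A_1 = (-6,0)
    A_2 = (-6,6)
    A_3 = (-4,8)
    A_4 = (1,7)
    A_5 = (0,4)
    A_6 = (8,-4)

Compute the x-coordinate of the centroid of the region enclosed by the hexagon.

Apply the surveyor's formula. First the cross-terms c_i = x_i·y_{i+1} − x_{i+1}·y_i:
  -36, -24, -36, 4, -32, -24  ⇒  2A = -148, A = -74.
Then Σ (x_i + x_{i+1})·c_i = 480, so x̄ = 480 / (6·(-74)) = -40/37.

-40/37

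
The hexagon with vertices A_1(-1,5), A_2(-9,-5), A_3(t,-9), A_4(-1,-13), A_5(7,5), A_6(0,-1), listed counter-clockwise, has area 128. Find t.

The doubled signed area Σ (x_i y_{i+1} − x_{i+1} y_i) is linear in t.
With t=0 it equals 200; the coefficient of t is -8 (from the two edges through A_3).
So -8·t + 200 = 2·128 = 256 ⇒ t = -7.

-7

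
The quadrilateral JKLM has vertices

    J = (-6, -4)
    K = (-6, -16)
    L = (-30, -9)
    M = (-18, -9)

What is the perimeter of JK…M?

62

|JK| = √((0)² + (-12)²) = √144 = 12
|KL| = √((-24)² + (7)²) = √625 = 25
|LM| = √((12)² + (0)²) = √144 = 12
|MJ| = √((12)² + (5)²) = √169 = 13
Perimeter = 12 + 25 + 12 + 13 = 62.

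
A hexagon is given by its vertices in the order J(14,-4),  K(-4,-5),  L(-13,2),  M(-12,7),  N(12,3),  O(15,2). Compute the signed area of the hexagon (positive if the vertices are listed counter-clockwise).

-227.5

Σ = (-86) + (-73) + (-67) + (-120) + (-21) + (-88) = -455
Signed area = Σ/2 = -227.5 (negative ⇒ clockwise traversal).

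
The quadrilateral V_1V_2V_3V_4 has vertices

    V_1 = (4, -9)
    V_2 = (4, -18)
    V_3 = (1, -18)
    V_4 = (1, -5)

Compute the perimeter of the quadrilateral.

|V_1V_2| = √((0)² + (-9)²) = √81 = 9
|V_2V_3| = √((-3)² + (0)²) = √9 = 3
|V_3V_4| = √((0)² + (13)²) = √169 = 13
|V_4V_1| = √((3)² + (-4)²) = √25 = 5
Perimeter = 9 + 3 + 13 + 5 = 30.

30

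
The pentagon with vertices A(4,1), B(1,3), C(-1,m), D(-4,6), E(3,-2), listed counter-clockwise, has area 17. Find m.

5

The doubled signed area Σ (x_i y_{i+1} − x_{i+1} y_i) is linear in m.
With m=0 it equals 9; the coefficient of m is 5 (from the two edges through C).
So 5·m + 9 = 2·17 = 34 ⇒ m = 5.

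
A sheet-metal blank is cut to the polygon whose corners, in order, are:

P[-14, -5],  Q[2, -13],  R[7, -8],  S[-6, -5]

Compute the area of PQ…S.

72

Σ = (192) + (75) + (-83) + (-40) = 144
Area = |Σ|/2 = 72.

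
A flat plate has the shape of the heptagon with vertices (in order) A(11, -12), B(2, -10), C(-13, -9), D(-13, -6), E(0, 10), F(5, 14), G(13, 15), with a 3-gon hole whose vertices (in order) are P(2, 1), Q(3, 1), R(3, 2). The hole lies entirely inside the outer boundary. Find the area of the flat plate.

Outer boundary:
A→B: (11)(-10) − (2)(-12) = -86
B→C: (2)(-9) − (-13)(-10) = -148
C→D: (-13)(-6) − (-13)(-9) = -39
D→E: (-13)(10) − (0)(-6) = -130
E→F: (0)(14) − (5)(10) = -50
F→G: (5)(15) − (13)(14) = -107
G→A: (13)(-12) − (11)(15) = -321
Σ = -881
Area = |Σ|/2 = 440.5.
Hole:
Apply the surveyor's formula: 2A = Σ (x_i·y_{i+1} − x_{i+1}·y_i), indices taken mod 3.
Σ = (-1) + (3) + (-1) = 1
Area = |Σ|/2 = 0.5.
Net area = 440.5 − 0.5 = 440.

440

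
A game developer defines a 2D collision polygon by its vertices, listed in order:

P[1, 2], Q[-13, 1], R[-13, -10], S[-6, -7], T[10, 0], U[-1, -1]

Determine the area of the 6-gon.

Σ = (27) + (143) + (31) + (70) + (-10) + (-1) = 260
Area = |Σ|/2 = 130.

130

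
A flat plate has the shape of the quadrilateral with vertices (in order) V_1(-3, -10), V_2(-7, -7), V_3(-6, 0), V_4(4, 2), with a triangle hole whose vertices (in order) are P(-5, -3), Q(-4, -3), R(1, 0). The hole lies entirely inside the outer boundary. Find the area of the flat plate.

Outer boundary:
Apply Gauss's area formula: 2A = Σ (x_i·y_{i+1} − x_{i+1}·y_i), indices taken mod 4.
Σ = (-49) + (-42) + (-12) + (-34) = -137
Area = |Σ|/2 = 68.5.
Hole:
Apply the shoelace (surveyor's) formula: 2A = Σ (x_i·y_{i+1} − x_{i+1}·y_i), indices taken mod 3.
P→Q: (-5)(-3) − (-4)(-3) = 3
Q→R: (-4)(0) − (1)(-3) = 3
R→P: (1)(-3) − (-5)(0) = -3
Σ = 3
Area = |Σ|/2 = 1.5.
Net area = 68.5 − 1.5 = 67.

67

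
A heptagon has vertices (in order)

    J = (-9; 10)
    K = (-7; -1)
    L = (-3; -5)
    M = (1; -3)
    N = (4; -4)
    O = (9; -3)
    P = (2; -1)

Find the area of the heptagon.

Σ = (79) + (32) + (14) + (8) + (24) + (-3) + (11) = 165
Area = |Σ|/2 = 82.5.

82.5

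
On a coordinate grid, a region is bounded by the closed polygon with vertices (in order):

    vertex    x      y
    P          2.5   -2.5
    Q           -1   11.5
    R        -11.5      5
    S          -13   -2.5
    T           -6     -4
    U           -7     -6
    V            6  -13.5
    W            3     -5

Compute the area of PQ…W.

Cross-terms: 26.25, 127.25, 93.75, 37, 8, 130.5, 10.5, 5  ⇒  Σ = 438.25
Area = |Σ|/2 = 219.125.

219.125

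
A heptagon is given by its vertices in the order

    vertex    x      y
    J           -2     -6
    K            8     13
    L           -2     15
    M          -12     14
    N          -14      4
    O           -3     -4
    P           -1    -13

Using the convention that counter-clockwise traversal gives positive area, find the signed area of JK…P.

275.5

Apply the shoelace (surveyor's) formula: 2A = Σ (x_i·y_{i+1} − x_{i+1}·y_i), indices taken mod 7.
Σ = (22) + (146) + (152) + (148) + (68) + (35) + (-20) = 551
Signed area = Σ/2 = 275.5 (positive ⇒ counter-clockwise traversal).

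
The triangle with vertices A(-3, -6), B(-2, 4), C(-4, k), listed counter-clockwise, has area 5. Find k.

-6

The doubled signed area Σ (x_i y_{i+1} − x_{i+1} y_i) is linear in k.
With k=0 it equals 16; the coefficient of k is 1 (from the two edges through C).
So 1·k + 16 = 2·5 = 10 ⇒ k = -6.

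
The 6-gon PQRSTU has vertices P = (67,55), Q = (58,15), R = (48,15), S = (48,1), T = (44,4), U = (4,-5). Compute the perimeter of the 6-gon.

|PQ| = √((-9)² + (-40)²) = √1681 = 41
|QR| = √((-10)² + (0)²) = √100 = 10
|RS| = √((0)² + (-14)²) = √196 = 14
|ST| = √((-4)² + (3)²) = √25 = 5
|TU| = √((-40)² + (-9)²) = √1681 = 41
|UP| = √((63)² + (60)²) = √7569 = 87
Perimeter = 41 + 10 + 14 + 5 + 41 + 87 = 198.

198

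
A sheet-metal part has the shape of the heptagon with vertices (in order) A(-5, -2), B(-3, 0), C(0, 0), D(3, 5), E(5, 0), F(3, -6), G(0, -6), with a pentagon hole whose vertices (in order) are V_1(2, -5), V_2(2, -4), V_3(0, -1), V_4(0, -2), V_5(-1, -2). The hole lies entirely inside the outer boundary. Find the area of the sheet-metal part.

Outer boundary:
Σ = (-6) + (0) + (0) + (-25) + (-30) + (-18) + (-30) = -109
Area = |Σ|/2 = 54.5.
Hole:
Σ = (2) + (-2) + (0) + (-2) + (9) = 7
Area = |Σ|/2 = 3.5.
Net area = 54.5 − 3.5 = 51.

51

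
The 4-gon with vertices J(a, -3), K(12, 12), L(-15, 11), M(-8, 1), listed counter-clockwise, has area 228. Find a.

The doubled signed area Σ (x_i y_{i+1} − x_{i+1} y_i) is linear in a.
With a=0 it equals 445; the coefficient of a is 11 (from the two edges through J).
So 11·a + 445 = 2·228 = 456 ⇒ a = 1.

1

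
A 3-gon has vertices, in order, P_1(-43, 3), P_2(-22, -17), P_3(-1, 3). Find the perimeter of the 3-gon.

100

|P_1P_2| = √((21)² + (-20)²) = √841 = 29
|P_2P_3| = √((21)² + (20)²) = √841 = 29
|P_3P_1| = √((-42)² + (0)²) = √1764 = 42
Perimeter = 29 + 29 + 42 = 100.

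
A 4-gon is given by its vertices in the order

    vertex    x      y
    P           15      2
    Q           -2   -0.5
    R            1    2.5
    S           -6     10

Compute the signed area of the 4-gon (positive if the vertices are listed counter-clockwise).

-72.5

Σ = (-3.5) + (-4.5) + (25) + (-162) = -145
Signed area = Σ/2 = -72.5 (negative ⇒ clockwise traversal).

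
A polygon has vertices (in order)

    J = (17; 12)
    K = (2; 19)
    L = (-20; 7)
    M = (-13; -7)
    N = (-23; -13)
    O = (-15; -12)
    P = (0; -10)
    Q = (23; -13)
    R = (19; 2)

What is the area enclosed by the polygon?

Apply Gauss's area formula: 2A = Σ (x_i·y_{i+1} − x_{i+1}·y_i), indices taken mod 9.
Σ = (299) + (394) + (231) + (8) + (81) + (150) + (230) + (293) + (194) = 1880
Area = |Σ|/2 = 940.

940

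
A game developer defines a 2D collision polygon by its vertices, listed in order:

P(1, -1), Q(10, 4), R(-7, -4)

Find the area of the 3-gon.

6.5

Apply Gauss's area formula: 2A = Σ (x_i·y_{i+1} − x_{i+1}·y_i), indices taken mod 3.
Cross-terms: 14, -12, 11  ⇒  Σ = 13
Area = |Σ|/2 = 6.5.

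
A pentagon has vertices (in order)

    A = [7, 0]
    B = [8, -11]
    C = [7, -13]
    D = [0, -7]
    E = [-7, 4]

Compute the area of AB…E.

115

A→B: (7)(-11) − (8)(0) = -77
B→C: (8)(-13) − (7)(-11) = -27
C→D: (7)(-7) − (0)(-13) = -49
D→E: (0)(4) − (-7)(-7) = -49
E→A: (-7)(0) − (7)(4) = -28
Σ = -230
Area = |Σ|/2 = 115.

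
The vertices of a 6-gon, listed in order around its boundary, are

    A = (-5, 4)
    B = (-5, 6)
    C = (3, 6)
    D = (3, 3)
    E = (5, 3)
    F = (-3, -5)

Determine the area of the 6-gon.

63

Apply Gauss's area formula: 2A = Σ (x_i·y_{i+1} − x_{i+1}·y_i), indices taken mod 6.
Cross-terms: -10, -48, -9, -6, -16, -37  ⇒  Σ = -126
Area = |Σ|/2 = 63.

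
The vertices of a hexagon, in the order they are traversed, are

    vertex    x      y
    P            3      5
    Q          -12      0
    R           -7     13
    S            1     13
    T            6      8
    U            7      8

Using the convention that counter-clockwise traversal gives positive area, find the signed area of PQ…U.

Apply Gauss's area formula: 2A = Σ (x_i·y_{i+1} − x_{i+1}·y_i), indices taken mod 6.
Cross-terms: 60, -156, -104, -70, -8, 11  ⇒  Σ = -267
Signed area = Σ/2 = -133.5 (negative ⇒ clockwise traversal).

-133.5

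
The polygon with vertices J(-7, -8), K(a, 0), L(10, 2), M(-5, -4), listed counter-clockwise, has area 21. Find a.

The doubled signed area Σ (x_i y_{i+1} − x_{i+1} y_i) is linear in a.
With a=0 it equals -18; the coefficient of a is 10 (from the two edges through K).
So 10·a + -18 = 2·21 = 42 ⇒ a = 6.

6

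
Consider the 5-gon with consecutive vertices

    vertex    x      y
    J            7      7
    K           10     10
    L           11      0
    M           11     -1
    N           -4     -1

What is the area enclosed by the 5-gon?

Apply Gauss's area formula: 2A = Σ (x_i·y_{i+1} − x_{i+1}·y_i), indices taken mod 5.
Σ = (0) + (-110) + (-11) + (-15) + (-21) = -157
Area = |Σ|/2 = 78.5.

78.5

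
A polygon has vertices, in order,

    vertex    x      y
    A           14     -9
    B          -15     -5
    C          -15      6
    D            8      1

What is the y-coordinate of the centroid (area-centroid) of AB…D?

-328/173

Apply the shoelace (surveyor's) formula. First the cross-terms c_i = x_i·y_{i+1} − x_{i+1}·y_i:
  -205, -165, -63, -86  ⇒  2A = -519, A = -259.5.
Then Σ (y_i + y_{i+1})·c_i = 2952, so ȳ = 2952 / (6·(-259.5)) = -328/173.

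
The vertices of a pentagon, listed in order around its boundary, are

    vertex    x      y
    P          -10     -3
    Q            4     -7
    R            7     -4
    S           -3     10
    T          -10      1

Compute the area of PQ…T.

Σ = (82) + (33) + (58) + (97) + (40) = 310
Area = |Σ|/2 = 155.

155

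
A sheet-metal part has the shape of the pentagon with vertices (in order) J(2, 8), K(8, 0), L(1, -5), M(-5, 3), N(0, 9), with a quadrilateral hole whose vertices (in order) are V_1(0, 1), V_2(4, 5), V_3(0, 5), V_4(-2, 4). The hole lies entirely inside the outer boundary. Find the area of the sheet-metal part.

Outer boundary:
J→K: (2)(0) − (8)(8) = -64
K→L: (8)(-5) − (1)(0) = -40
L→M: (1)(3) − (-5)(-5) = -22
M→N: (-5)(9) − (0)(3) = -45
N→J: (0)(8) − (2)(9) = -18
Σ = -189
Area = |Σ|/2 = 94.5.
Hole:
Σ = (-4) + (20) + (10) + (-2) = 24
Area = |Σ|/2 = 12.
Net area = 94.5 − 12 = 82.5.

82.5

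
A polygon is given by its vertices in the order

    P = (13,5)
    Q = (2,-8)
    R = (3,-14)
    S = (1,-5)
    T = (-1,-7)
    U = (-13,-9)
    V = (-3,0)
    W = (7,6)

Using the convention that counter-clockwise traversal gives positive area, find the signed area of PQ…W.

-150.5

Apply the surveyor's formula: 2A = Σ (x_i·y_{i+1} − x_{i+1}·y_i), indices taken mod 8.
Σ = (-114) + (-4) + (-1) + (-12) + (-82) + (-27) + (-18) + (-43) = -301
Signed area = Σ/2 = -150.5 (negative ⇒ clockwise traversal).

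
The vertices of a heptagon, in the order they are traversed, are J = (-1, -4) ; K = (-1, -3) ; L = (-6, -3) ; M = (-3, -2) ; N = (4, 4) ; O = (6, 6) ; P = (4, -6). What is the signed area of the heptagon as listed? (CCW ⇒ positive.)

-49.5

Apply the surveyor's formula: 2A = Σ (x_i·y_{i+1} − x_{i+1}·y_i), indices taken mod 7.
Σ = (-1) + (-15) + (3) + (-4) + (0) + (-60) + (-22) = -99
Signed area = Σ/2 = -49.5 (negative ⇒ clockwise traversal).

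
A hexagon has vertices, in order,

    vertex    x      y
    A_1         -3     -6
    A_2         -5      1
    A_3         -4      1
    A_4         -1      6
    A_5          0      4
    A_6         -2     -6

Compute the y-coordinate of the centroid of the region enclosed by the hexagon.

-6/59

Apply the shoelace formula. First the cross-terms c_i = x_i·y_{i+1} − x_{i+1}·y_i:
  -33, -1, -23, -4, 8, -6  ⇒  2A = -59, A = -29.5.
Then Σ (y_i + y_{i+1})·c_i = 18, so ȳ = 18 / (6·(-29.5)) = -6/59.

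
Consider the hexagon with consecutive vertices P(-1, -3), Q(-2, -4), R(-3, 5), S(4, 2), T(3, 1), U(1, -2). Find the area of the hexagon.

32

Apply the surveyor's formula: 2A = Σ (x_i·y_{i+1} − x_{i+1}·y_i), indices taken mod 6.
Σ = (-2) + (-22) + (-26) + (-2) + (-7) + (-5) = -64
Area = |Σ|/2 = 32.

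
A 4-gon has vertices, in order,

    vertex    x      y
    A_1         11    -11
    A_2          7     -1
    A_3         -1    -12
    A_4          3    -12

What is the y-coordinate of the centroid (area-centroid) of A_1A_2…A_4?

Apply the surveyor's formula. First the cross-terms c_i = x_i·y_{i+1} − x_{i+1}·y_i:
  66, -85, 48, 99  ⇒  2A = 128, A = 64.
Then Σ (y_i + y_{i+1})·c_i = -3116, so ȳ = -3116 / (6·64) = -779/96.

-779/96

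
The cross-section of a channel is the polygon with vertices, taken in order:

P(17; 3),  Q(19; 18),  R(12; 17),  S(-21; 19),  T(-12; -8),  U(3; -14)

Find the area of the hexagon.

Σ = (249) + (107) + (585) + (396) + (192) + (247) = 1776
Area = |Σ|/2 = 888.

888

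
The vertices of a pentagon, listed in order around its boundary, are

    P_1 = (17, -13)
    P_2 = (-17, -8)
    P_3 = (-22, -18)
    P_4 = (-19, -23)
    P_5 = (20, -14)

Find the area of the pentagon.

320.5

Apply the shoelace (surveyor's) formula: 2A = Σ (x_i·y_{i+1} − x_{i+1}·y_i), indices taken mod 5.
Cross-terms: -357, 130, 164, 726, -22  ⇒  Σ = 641
Area = |Σ|/2 = 320.5.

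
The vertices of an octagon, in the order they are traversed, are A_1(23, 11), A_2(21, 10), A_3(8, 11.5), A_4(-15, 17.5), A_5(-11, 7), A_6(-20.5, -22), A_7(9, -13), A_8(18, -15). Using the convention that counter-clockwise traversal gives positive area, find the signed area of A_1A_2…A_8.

Σ = (-1) + (161.5) + (312.5) + (87.5) + (385.5) + (464.5) + (99) + (543) = 2052.5
Signed area = Σ/2 = 1026.25 (positive ⇒ counter-clockwise traversal).

1026.25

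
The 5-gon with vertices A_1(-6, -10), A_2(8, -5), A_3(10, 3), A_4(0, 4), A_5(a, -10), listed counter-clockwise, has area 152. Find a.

-10

The doubled signed area Σ (x_i y_{i+1} − x_{i+1} y_i) is linear in a.
With a=0 it equals 164; the coefficient of a is -14 (from the two edges through A_5).
So -14·a + 164 = 2·152 = 304 ⇒ a = -10.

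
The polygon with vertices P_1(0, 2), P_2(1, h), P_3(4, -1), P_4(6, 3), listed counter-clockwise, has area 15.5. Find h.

-1

The doubled signed area Σ (x_i y_{i+1} − x_{i+1} y_i) is linear in h.
With h=0 it equals 27; the coefficient of h is -4 (from the two edges through P_2).
So -4·h + 27 = 2·15.5 = 31 ⇒ h = -1.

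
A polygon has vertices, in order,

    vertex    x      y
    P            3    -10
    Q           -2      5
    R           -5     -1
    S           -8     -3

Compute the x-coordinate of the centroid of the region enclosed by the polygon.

Apply the shoelace (surveyor's) formula. First the cross-terms c_i = x_i·y_{i+1} − x_{i+1}·y_i:
  -5, 27, 7, 89  ⇒  2A = 118, A = 59.
Then Σ (x_i + x_{i+1})·c_i = -730, so x̄ = -730 / (6·59) = -365/177.

-365/177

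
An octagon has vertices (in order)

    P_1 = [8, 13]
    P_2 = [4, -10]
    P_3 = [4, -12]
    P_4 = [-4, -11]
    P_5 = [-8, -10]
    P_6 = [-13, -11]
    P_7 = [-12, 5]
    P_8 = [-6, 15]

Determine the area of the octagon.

P_1→P_2: (8)(-10) − (4)(13) = -132
P_2→P_3: (4)(-12) − (4)(-10) = -8
P_3→P_4: (4)(-11) − (-4)(-12) = -92
P_4→P_5: (-4)(-10) − (-8)(-11) = -48
P_5→P_6: (-8)(-11) − (-13)(-10) = -42
P_6→P_7: (-13)(5) − (-12)(-11) = -197
P_7→P_8: (-12)(15) − (-6)(5) = -150
P_8→P_1: (-6)(13) − (8)(15) = -198
Σ = -867
Area = |Σ|/2 = 433.5.

433.5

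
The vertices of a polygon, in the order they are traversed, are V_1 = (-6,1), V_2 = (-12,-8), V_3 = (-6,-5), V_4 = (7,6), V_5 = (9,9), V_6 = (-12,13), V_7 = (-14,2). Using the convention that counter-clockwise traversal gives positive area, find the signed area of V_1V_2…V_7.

Apply the surveyor's formula: 2A = Σ (x_i·y_{i+1} − x_{i+1}·y_i), indices taken mod 7.
Cross-terms: 60, 12, -1, 9, 225, 158, -2  ⇒  Σ = 461
Signed area = Σ/2 = 230.5 (positive ⇒ counter-clockwise traversal).

230.5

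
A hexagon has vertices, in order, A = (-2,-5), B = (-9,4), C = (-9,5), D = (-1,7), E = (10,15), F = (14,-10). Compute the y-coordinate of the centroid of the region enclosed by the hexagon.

Apply the surveyor's formula. First the cross-terms c_i = x_i·y_{i+1} − x_{i+1}·y_i:
  -53, -9, -58, -85, -310, -90  ⇒  2A = -605, A = -302.5.
Then Σ (y_i + y_{i+1})·c_i = -2794, so ȳ = -2794 / (6·(-302.5)) = 254/165.

254/165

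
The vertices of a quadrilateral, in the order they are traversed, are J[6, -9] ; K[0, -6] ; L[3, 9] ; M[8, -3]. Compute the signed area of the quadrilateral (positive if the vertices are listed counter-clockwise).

Apply Gauss's area formula: 2A = Σ (x_i·y_{i+1} − x_{i+1}·y_i), indices taken mod 4.
J→K: (6)(-6) − (0)(-9) = -36
K→L: (0)(9) − (3)(-6) = 18
L→M: (3)(-3) − (8)(9) = -81
M→J: (8)(-9) − (6)(-3) = -54
Σ = -153
Signed area = Σ/2 = -76.5 (negative ⇒ clockwise traversal).

-76.5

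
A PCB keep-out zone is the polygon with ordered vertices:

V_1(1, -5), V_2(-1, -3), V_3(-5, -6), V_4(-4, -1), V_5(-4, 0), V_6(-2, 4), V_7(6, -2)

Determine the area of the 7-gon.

Apply the shoelace formula: 2A = Σ (x_i·y_{i+1} − x_{i+1}·y_i), indices taken mod 7.
V_1→V_2: (1)(-3) − (-1)(-5) = -8
V_2→V_3: (-1)(-6) − (-5)(-3) = -9
V_3→V_4: (-5)(-1) − (-4)(-6) = -19
V_4→V_5: (-4)(0) − (-4)(-1) = -4
V_5→V_6: (-4)(4) − (-2)(0) = -16
V_6→V_7: (-2)(-2) − (6)(4) = -20
V_7→V_1: (6)(-5) − (1)(-2) = -28
Σ = -104
Area = |Σ|/2 = 52.

52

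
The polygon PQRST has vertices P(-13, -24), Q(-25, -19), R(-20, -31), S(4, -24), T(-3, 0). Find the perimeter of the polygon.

102

|PQ| = √((-12)² + (5)²) = √169 = 13
|QR| = √((5)² + (-12)²) = √169 = 13
|RS| = √((24)² + (7)²) = √625 = 25
|ST| = √((-7)² + (24)²) = √625 = 25
|TP| = √((-10)² + (-24)²) = √676 = 26
Perimeter = 13 + 13 + 25 + 25 + 26 = 102.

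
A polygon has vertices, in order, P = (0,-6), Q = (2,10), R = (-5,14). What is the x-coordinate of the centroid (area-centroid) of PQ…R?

-1

Apply the shoelace (surveyor's) formula. First the cross-terms c_i = x_i·y_{i+1} − x_{i+1}·y_i:
  12, 78, 30  ⇒  2A = 120, A = 60.
Then Σ (x_i + x_{i+1})·c_i = -360, so x̄ = -360 / (6·60) = -1.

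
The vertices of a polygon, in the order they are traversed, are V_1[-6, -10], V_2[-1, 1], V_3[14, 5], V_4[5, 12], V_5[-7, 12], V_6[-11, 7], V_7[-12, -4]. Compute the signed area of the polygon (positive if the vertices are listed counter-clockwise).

Σ = (-16) + (-19) + (143) + (144) + (83) + (128) + (96) = 559
Signed area = Σ/2 = 279.5 (positive ⇒ counter-clockwise traversal).

279.5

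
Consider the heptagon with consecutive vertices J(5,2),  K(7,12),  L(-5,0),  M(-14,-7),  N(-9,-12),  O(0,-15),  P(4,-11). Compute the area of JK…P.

252

Apply the shoelace formula: 2A = Σ (x_i·y_{i+1} − x_{i+1}·y_i), indices taken mod 7.
Σ = (46) + (60) + (35) + (105) + (135) + (60) + (63) = 504
Area = |Σ|/2 = 252.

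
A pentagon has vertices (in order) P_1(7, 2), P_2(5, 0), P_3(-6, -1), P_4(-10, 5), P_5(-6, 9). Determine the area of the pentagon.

Σ = (-10) + (-5) + (-40) + (-60) + (-75) = -190
Area = |Σ|/2 = 95.

95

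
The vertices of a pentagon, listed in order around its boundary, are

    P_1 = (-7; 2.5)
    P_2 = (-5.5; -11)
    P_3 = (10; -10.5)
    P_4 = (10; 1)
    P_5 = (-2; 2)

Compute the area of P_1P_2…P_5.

202.25

Apply Gauss's area formula: 2A = Σ (x_i·y_{i+1} − x_{i+1}·y_i), indices taken mod 5.
Σ = (90.75) + (167.75) + (115) + (22) + (9) = 404.5
Area = |Σ|/2 = 202.25.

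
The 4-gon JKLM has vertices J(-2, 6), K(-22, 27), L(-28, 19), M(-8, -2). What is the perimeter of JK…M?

78

|JK| = √((-20)² + (21)²) = √841 = 29
|KL| = √((-6)² + (-8)²) = √100 = 10
|LM| = √((20)² + (-21)²) = √841 = 29
|MJ| = √((6)² + (8)²) = √100 = 10
Perimeter = 29 + 10 + 29 + 10 = 78.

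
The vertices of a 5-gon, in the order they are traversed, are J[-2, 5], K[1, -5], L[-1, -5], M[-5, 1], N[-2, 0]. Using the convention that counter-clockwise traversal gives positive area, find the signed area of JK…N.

Apply the surveyor's formula: 2A = Σ (x_i·y_{i+1} − x_{i+1}·y_i), indices taken mod 5.
Cross-terms: 5, -10, -26, 2, -10  ⇒  Σ = -39
Signed area = Σ/2 = -19.5 (negative ⇒ clockwise traversal).

-19.5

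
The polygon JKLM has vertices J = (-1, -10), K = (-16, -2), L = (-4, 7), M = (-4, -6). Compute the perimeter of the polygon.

50

|JK| = √((-15)² + (8)²) = √289 = 17
|KL| = √((12)² + (9)²) = √225 = 15
|LM| = √((0)² + (-13)²) = √169 = 13
|MJ| = √((3)² + (-4)²) = √25 = 5
Perimeter = 17 + 15 + 13 + 5 = 50.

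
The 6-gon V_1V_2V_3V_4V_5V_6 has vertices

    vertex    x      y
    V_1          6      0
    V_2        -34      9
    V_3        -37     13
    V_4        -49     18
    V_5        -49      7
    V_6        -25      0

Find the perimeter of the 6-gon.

|V_1V_2| = √((-40)² + (9)²) = √1681 = 41
|V_2V_3| = √((-3)² + (4)²) = √25 = 5
|V_3V_4| = √((-12)² + (5)²) = √169 = 13
|V_4V_5| = √((0)² + (-11)²) = √121 = 11
|V_5V_6| = √((24)² + (-7)²) = √625 = 25
|V_6V_1| = √((31)² + (0)²) = √961 = 31
Perimeter = 41 + 5 + 13 + 11 + 25 + 31 = 126.

126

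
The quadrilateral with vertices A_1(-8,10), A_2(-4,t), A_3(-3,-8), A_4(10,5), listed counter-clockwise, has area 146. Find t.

The doubled signed area Σ (x_i y_{i+1} − x_{i+1} y_i) is linear in t.
With t=0 it equals 277; the coefficient of t is -5 (from the two edges through A_2).
So -5·t + 277 = 2·146 = 292 ⇒ t = -3.

-3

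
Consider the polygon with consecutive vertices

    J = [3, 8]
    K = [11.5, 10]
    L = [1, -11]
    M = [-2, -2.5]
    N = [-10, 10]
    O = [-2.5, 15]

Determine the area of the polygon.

Cross-terms: -62, -136.5, -24.5, -45, -125, -65  ⇒  Σ = -458
Area = |Σ|/2 = 229.

229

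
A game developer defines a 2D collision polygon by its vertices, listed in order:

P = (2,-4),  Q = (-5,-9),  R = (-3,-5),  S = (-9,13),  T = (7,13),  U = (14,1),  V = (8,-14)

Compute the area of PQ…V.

Apply the surveyor's formula: 2A = Σ (x_i·y_{i+1} − x_{i+1}·y_i), indices taken mod 7.
P→Q: (2)(-9) − (-5)(-4) = -38
Q→R: (-5)(-5) − (-3)(-9) = -2
R→S: (-3)(13) − (-9)(-5) = -84
S→T: (-9)(13) − (7)(13) = -208
T→U: (7)(1) − (14)(13) = -175
U→V: (14)(-14) − (8)(1) = -204
V→P: (8)(-4) − (2)(-14) = -4
Σ = -715
Area = |Σ|/2 = 357.5.

357.5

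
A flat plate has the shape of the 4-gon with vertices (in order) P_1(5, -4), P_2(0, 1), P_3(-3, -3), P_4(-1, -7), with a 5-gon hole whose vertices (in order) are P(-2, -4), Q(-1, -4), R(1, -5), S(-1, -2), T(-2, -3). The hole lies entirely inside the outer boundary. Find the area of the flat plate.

Outer boundary:
Apply Gauss's area formula: 2A = Σ (x_i·y_{i+1} − x_{i+1}·y_i), indices taken mod 4.
Σ = (5) + (3) + (18) + (39) = 65
Area = |Σ|/2 = 32.5.
Hole:
Apply the shoelace (surveyor's) formula: 2A = Σ (x_i·y_{i+1} − x_{i+1}·y_i), indices taken mod 5.
P→Q: (-2)(-4) − (-1)(-4) = 4
Q→R: (-1)(-5) − (1)(-4) = 9
R→S: (1)(-2) − (-1)(-5) = -7
S→T: (-1)(-3) − (-2)(-2) = -1
T→P: (-2)(-4) − (-2)(-3) = 2
Σ = 7
Area = |Σ|/2 = 3.5.
Net area = 32.5 − 3.5 = 29.

29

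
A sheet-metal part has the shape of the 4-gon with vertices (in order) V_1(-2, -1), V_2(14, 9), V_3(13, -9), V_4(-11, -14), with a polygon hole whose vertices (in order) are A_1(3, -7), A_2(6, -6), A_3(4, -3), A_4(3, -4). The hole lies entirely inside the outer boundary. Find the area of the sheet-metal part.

265.5

Outer boundary:
Apply the surveyor's formula: 2A = Σ (x_i·y_{i+1} − x_{i+1}·y_i), indices taken mod 4.
Σ = (-4) + (-243) + (-281) + (-17) = -545
Area = |Σ|/2 = 272.5.
Hole:
A_1→A_2: (3)(-6) − (6)(-7) = 24
A_2→A_3: (6)(-3) − (4)(-6) = 6
A_3→A_4: (4)(-4) − (3)(-3) = -7
A_4→A_1: (3)(-7) − (3)(-4) = -9
Σ = 14
Area = |Σ|/2 = 7.
Net area = 272.5 − 7 = 265.5.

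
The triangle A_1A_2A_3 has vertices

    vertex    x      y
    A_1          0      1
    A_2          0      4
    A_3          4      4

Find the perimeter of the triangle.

12

|A_1A_2| = √((0)² + (3)²) = √9 = 3
|A_2A_3| = √((4)² + (0)²) = √16 = 4
|A_3A_1| = √((-4)² + (-3)²) = √25 = 5
Perimeter = 3 + 4 + 5 = 12.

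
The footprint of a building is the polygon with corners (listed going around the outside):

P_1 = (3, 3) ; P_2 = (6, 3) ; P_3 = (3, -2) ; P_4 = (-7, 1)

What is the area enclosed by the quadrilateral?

32.5

P_1→P_2: (3)(3) − (6)(3) = -9
P_2→P_3: (6)(-2) − (3)(3) = -21
P_3→P_4: (3)(1) − (-7)(-2) = -11
P_4→P_1: (-7)(3) − (3)(1) = -24
Σ = -65
Area = |Σ|/2 = 32.5.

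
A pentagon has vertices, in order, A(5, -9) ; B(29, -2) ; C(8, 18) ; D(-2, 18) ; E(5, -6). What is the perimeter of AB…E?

|AB| = √((24)² + (7)²) = √625 = 25
|BC| = √((-21)² + (20)²) = √841 = 29
|CD| = √((-10)² + (0)²) = √100 = 10
|DE| = √((7)² + (-24)²) = √625 = 25
|EA| = √((0)² + (-3)²) = √9 = 3
Perimeter = 25 + 29 + 10 + 25 + 3 = 92.

92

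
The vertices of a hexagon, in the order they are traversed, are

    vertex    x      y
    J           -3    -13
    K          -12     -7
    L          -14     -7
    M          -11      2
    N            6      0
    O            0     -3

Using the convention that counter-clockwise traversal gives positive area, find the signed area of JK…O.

-146.5

Σ = (-135) + (-14) + (-105) + (-12) + (-18) + (-9) = -293
Signed area = Σ/2 = -146.5 (negative ⇒ clockwise traversal).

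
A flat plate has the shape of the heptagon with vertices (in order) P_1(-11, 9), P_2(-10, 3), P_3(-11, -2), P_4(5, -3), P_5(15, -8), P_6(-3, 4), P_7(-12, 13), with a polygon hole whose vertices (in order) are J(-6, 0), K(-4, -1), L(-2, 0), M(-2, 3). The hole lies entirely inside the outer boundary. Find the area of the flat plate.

111

Outer boundary:
Cross-terms: 57, 53, 43, 5, 36, 9, 35  ⇒  Σ = 238
Area = |Σ|/2 = 119.
Hole:
Σ = (6) + (-2) + (-6) + (18) = 16
Area = |Σ|/2 = 8.
Net area = 119 − 8 = 111.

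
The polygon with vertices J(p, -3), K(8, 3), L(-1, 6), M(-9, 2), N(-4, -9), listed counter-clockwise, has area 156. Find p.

Write out the shoelace sum; only the two edges meeting at J involve p:
2·Area = [((-4)·(-3) − p·(-9)) + (p·3 − 8·(-3))] + 192
       = 12·p + 228 = 312
⇒ p = 7.

7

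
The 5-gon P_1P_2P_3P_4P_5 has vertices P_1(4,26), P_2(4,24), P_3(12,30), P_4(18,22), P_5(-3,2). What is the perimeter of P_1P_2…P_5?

|P_1P_2| = √((0)² + (-2)²) = √4 = 2
|P_2P_3| = √((8)² + (6)²) = √100 = 10
|P_3P_4| = √((6)² + (-8)²) = √100 = 10
|P_4P_5| = √((-21)² + (-20)²) = √841 = 29
|P_5P_1| = √((7)² + (24)²) = √625 = 25
Perimeter = 2 + 10 + 10 + 29 + 25 = 76.

76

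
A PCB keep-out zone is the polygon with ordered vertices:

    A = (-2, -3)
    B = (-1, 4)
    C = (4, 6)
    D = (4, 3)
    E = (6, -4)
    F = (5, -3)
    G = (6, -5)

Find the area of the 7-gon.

56

Apply the shoelace (surveyor's) formula: 2A = Σ (x_i·y_{i+1} − x_{i+1}·y_i), indices taken mod 7.
Σ = (-11) + (-22) + (-12) + (-34) + (2) + (-7) + (-28) = -112
Area = |Σ|/2 = 56.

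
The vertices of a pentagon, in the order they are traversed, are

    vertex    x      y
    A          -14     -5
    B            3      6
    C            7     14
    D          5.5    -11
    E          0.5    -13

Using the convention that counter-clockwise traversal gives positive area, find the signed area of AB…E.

-236.75

A→B: (-14)(6) − (3)(-5) = -69
B→C: (3)(14) − (7)(6) = 0
C→D: (7)(-11) − (5.5)(14) = -154
D→E: (5.5)(-13) − (0.5)(-11) = -66
E→A: (0.5)(-5) − (-14)(-13) = -184.5
Σ = -473.5
Signed area = Σ/2 = -236.75 (negative ⇒ clockwise traversal).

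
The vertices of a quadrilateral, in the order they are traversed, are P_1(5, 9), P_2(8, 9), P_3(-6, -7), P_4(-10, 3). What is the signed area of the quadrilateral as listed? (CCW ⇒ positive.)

-111

Cross-terms: -27, -2, -88, -105  ⇒  Σ = -222
Signed area = Σ/2 = -111 (negative ⇒ clockwise traversal).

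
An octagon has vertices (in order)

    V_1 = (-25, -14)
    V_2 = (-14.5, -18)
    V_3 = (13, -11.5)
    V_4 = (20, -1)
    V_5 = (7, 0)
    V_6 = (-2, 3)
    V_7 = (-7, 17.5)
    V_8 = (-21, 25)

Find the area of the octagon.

995.125

Apply the shoelace formula: 2A = Σ (x_i·y_{i+1} − x_{i+1}·y_i), indices taken mod 8.
Cross-terms: 247, 400.75, 217, 7, 21, -14, 192.5, 919  ⇒  Σ = 1990.25
Area = |Σ|/2 = 995.125.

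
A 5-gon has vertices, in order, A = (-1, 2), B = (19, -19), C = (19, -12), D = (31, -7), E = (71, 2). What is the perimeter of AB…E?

|AB| = √((20)² + (-21)²) = √841 = 29
|BC| = √((0)² + (7)²) = √49 = 7
|CD| = √((12)² + (5)²) = √169 = 13
|DE| = √((40)² + (9)²) = √1681 = 41
|EA| = √((-72)² + (0)²) = √5184 = 72
Perimeter = 29 + 7 + 13 + 41 + 72 = 162.

162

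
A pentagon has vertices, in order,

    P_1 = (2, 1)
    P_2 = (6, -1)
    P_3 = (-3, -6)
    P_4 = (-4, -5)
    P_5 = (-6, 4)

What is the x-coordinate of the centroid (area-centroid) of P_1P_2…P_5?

Apply Gauss's area formula. First the cross-terms c_i = x_i·y_{i+1} − x_{i+1}·y_i:
  -8, -39, -9, -46, -14  ⇒  2A = -116, A = -58.
Then Σ (x_i + x_{i+1})·c_i = 398, so x̄ = 398 / (6·(-58)) = -199/174.

-199/174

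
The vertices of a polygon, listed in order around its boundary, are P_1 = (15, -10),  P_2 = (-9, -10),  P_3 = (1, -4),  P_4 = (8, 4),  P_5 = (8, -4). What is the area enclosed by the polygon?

Apply the surveyor's formula: 2A = Σ (x_i·y_{i+1} − x_{i+1}·y_i), indices taken mod 5.
Σ = (-240) + (46) + (36) + (-64) + (-20) = -242
Area = |Σ|/2 = 121.

121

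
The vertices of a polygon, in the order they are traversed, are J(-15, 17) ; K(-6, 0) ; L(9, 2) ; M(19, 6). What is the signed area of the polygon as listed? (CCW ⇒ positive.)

259.5

Apply the shoelace (surveyor's) formula: 2A = Σ (x_i·y_{i+1} − x_{i+1}·y_i), indices taken mod 4.
Σ = (102) + (-12) + (16) + (413) = 519
Signed area = Σ/2 = 259.5 (positive ⇒ counter-clockwise traversal).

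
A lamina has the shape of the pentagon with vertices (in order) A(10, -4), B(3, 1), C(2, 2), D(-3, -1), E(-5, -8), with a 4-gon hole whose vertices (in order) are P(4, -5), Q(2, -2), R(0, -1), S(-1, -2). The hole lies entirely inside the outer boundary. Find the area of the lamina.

Outer boundary:
Σ = (22) + (4) + (4) + (19) + (100) = 149
Area = |Σ|/2 = 74.5.
Hole:
Cross-terms: 2, -2, -1, 13  ⇒  Σ = 12
Area = |Σ|/2 = 6.
Net area = 74.5 − 6 = 68.5.

68.5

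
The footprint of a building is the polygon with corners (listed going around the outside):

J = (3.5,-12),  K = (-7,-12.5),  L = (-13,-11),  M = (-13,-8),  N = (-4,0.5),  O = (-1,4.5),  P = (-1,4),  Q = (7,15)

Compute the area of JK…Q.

J→K: (3.5)(-12.5) − (-7)(-12) = -127.75
K→L: (-7)(-11) − (-13)(-12.5) = -85.5
L→M: (-13)(-8) − (-13)(-11) = -39
M→N: (-13)(0.5) − (-4)(-8) = -38.5
N→O: (-4)(4.5) − (-1)(0.5) = -17.5
O→P: (-1)(4) − (-1)(4.5) = 0.5
P→Q: (-1)(15) − (7)(4) = -43
Q→J: (7)(-12) − (3.5)(15) = -136.5
Σ = -487.25
Area = |Σ|/2 = 243.625.

243.625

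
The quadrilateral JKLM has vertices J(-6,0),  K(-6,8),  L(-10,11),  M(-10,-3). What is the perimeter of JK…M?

|JK| = √((0)² + (8)²) = √64 = 8
|KL| = √((-4)² + (3)²) = √25 = 5
|LM| = √((0)² + (-14)²) = √196 = 14
|MJ| = √((4)² + (3)²) = √25 = 5
Perimeter = 8 + 5 + 14 + 5 = 32.

32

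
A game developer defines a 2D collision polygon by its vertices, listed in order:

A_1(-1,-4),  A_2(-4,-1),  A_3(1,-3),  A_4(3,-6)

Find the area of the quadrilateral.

Apply the shoelace formula: 2A = Σ (x_i·y_{i+1} − x_{i+1}·y_i), indices taken mod 4.
Σ = (-15) + (13) + (3) + (-18) = -17
Area = |Σ|/2 = 8.5.

8.5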